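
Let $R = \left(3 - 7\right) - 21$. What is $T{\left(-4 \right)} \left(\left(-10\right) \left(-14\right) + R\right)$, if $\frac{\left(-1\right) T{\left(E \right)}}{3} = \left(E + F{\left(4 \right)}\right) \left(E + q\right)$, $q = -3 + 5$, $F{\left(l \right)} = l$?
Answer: $0$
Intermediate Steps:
$R = -25$ ($R = -4 - 21 = -25$)
$q = 2$
$T{\left(E \right)} = - 3 \left(2 + E\right) \left(4 + E\right)$ ($T{\left(E \right)} = - 3 \left(E + 4\right) \left(E + 2\right) = - 3 \left(4 + E\right) \left(2 + E\right) = - 3 \left(2 + E\right) \left(4 + E\right)$)
$T{\left(-4 \right)} \left(\left(-10\right) \left(-14\right) + R\right) = \left(-24 - -72 - 3 \left(-4\right)^{2}\right) \left(\left(-10\right) \left(-14\right) - 25\right) = \left(-24 + 72 - 48\right) \left(140 - 25\right) = \left(-24 + 72 - 48\right) 115 = 0 \cdot 115 = 0$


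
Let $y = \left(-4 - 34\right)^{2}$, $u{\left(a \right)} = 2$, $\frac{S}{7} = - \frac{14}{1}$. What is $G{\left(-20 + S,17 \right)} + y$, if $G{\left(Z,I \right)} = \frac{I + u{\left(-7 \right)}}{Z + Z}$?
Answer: $\frac{340765}{236} \approx 1443.9$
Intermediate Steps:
$S = -98$ ($S = 7 \left(- \frac{14}{1}\right) = 7 \left(\left(-14\right) 1\right) = 7 \left(-14\right) = -98$)
$y = 1444$ ($y = \left(-38\right)^{2} = 1444$)
$G{\left(Z,I \right)} = \frac{2 + I}{2 Z}$ ($G{\left(Z,I \right)} = \frac{I + 2}{Z + Z} = \frac{2 + I}{2 Z}$)
$G{\left(-20 + S,17 \right)} + y = \frac{2 + 17}{2 \left(-20 - 98\right)} + 1444 = \frac{1}{2} \frac{1}{-118} \cdot 19 + 1444 = \frac{1}{2} \left(- \frac{1}{118}\right) 19 + 1444 = - \frac{19}{236} + 1444 = \frac{340765}{236}$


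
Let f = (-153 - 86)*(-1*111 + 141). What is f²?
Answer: 51408900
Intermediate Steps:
f = -7170 (f = -239*(-111 + 141) = -239*30 = -7170)
f² = (-7170)² = 51408900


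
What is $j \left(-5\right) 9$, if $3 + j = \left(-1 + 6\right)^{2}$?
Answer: $-990$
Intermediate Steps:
$j = 22$ ($j = -3 + \left(-1 + 6\right)^{2} = -3 + 5^{2} = -3 + 25 = 22$)
$j \left(-5\right) 9 = 22 \left(-5\right) 9 = \left(-110\right) 9 = -990$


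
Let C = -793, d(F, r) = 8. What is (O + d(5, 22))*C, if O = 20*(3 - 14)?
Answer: 168116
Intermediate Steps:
O = -220 (O = 20*(-11) = -220)
(O + d(5, 22))*C = (-220 + 8)*(-793) = -212*(-793) = 168116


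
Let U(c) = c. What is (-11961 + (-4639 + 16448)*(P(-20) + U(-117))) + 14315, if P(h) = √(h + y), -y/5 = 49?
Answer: -1379299 + 11809*I*√265 ≈ -1.3793e+6 + 1.9224e+5*I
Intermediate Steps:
y = -245 (y = -5*49 = -245)
P(h) = √(-245 + h) (P(h) = √(h - 245) = √(-245 + h))
(-11961 + (-4639 + 16448)*(P(-20) + U(-117))) + 14315 = (-11961 + (-4639 + 16448)*(√(-245 - 20) - 117)) + 14315 = (-11961 + 11809*(√(-265) - 117)) + 14315 = (-11961 + 11809*(I*√265 - 117)) + 14315 = (-11961 + 11809*(-117 + I*√265)) + 14315 = (-11961 + (-1381653 + 11809*I*√265)) + 14315 = (-1393614 + 11809*I*√265) + 14315 = -1379299 + 11809*I*√265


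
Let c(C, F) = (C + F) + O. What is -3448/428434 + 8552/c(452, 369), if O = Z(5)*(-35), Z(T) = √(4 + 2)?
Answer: 1502909311380/142816545947 + 299320*√6/666691 ≈ 11.623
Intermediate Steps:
Z(T) = √6
O = -35*√6 (O = √6*(-35) = -35*√6 ≈ -85.732)
c(C, F) = C + F - 35*√6 (c(C, F) = (C + F) - 35*√6 = C + F - 35*√6)
-3448/428434 + 8552/c(452, 369) = -3448/428434 + 8552/(452 + 369 - 35*√6) = -3448*1/428434 + 8552/(821 - 35*√6) = -1724/214217 + 8552/(821 - 35*√6)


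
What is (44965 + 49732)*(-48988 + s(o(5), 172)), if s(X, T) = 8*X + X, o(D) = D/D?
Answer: -4638164363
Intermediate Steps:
o(D) = 1
s(X, T) = 9*X
(44965 + 49732)*(-48988 + s(o(5), 172)) = (44965 + 49732)*(-48988 + 9*1) = 94697*(-48988 + 9) = 94697*(-48979) = -4638164363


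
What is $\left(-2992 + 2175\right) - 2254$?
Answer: $-3071$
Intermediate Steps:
$\left(-2992 + 2175\right) - 2254 = -817 - 2254 = -3071$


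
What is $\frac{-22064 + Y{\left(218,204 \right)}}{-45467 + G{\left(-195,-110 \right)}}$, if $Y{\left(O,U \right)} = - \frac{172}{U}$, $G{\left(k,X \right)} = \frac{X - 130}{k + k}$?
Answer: $\frac{14628991}{30144213} \approx 0.4853$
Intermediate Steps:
$G{\left(k,X \right)} = \frac{-130 + X}{2 k}$
$\frac{-22064 + Y{\left(218,204 \right)}}{-45467 + G{\left(-195,-110 \right)}} = \frac{-22064 - \frac{172}{204}}{-45467 + \frac{-130 - 110}{2 \left(-195\right)}} = \frac{-22064 - \frac{43}{51}}{-45467 + \frac{1}{2} \left(- \frac{1}{195}\right) \left(-240\right)} = \frac{-22064 - \frac{43}{51}}{-45467 + \frac{8}{13}} = - \frac{1125307}{51 \left(- \frac{591063}{13}\right)} = \left(- \frac{1125307}{51}\right) \left(- \frac{13}{591063}\right) = \frac{14628991}{30144213}$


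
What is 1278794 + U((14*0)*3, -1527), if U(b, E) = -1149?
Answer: 1277645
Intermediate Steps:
1278794 + U((14*0)*3, -1527) = 1278794 - 1149 = 1277645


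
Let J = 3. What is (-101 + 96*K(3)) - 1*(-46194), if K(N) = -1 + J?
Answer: 46285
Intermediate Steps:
K(N) = 2 (K(N) = -1 + 3 = 2)
(-101 + 96*K(3)) - 1*(-46194) = (-101 + 96*2) - 1*(-46194) = (-101 + 192) + 46194 = 91 + 46194 = 46285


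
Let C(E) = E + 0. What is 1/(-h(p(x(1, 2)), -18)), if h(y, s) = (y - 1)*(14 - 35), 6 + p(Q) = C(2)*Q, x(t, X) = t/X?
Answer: -1/126 ≈ -0.0079365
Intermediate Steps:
C(E) = E
p(Q) = -6 + 2*Q
h(y, s) = 21 - 21*y (h(y, s) = (-1 + y)*(-21) = 21 - 21*y)
1/(-h(p(x(1, 2)), -18)) = 1/(-(21 - 21*(-6 + 2*(1/2)))) = 1/(-(21 - 21*(-6 + 1))) = 1/(-(21 - 21*(-5))) = 1/(-(21 + 105)) = 1/(-1*126) = 1/(-126) = -1/126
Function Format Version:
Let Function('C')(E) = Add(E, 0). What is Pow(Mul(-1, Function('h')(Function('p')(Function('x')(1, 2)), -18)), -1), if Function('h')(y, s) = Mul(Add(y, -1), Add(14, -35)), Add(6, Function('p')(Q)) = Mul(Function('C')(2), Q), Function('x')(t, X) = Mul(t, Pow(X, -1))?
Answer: Rational(-1, 126) ≈ -0.0079365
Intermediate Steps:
Function('C')(E) = E
Function('p')(Q) = Add(-6, Mul(2, Q))
Function('h')(y, s) = Add(21, Mul(-21, y)) (Function('h')(y, s) = Mul(Add(-1, y), -21) = Add(21, Mul(-21, y)))
Pow(Mul(-1, Function('h')(Function('p')(Function('x')(1, 2)), -18)), -1) = Pow(Mul(-1, Add(21, Mul(-21, Add(-6, Mul(2, Mul(1, Pow(2, -1))))))), -1) = Pow(Mul(-1, Add(21, Mul(-21, Add(-6, Mul(2, Mul(1, Rational(1, 2))))))), -1) = Pow(Mul(-1, Add(21, Mul(-21, Add(-6, Mul(2, Rational(1, 2)))))), -1) = Pow(Mul(-1, Add(21, Mul(-21, Add(-6, 1)))), -1) = Pow(Mul(-1, Add(21, Mul(-21, -5))), -1) = Pow(Mul(-1, Add(21, 105)), -1) = Pow(Mul(-1, 126), -1) = Pow(-126, -1) = Rational(-1, 126)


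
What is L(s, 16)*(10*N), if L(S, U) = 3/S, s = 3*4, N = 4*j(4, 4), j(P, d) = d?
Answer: 40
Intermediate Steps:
N = 16 (N = 4*4 = 16)
s = 12
L(s, 16)*(10*N) = (3/12)*(10*16) = (3*(1/12))*160 = (1/4)*160 = 40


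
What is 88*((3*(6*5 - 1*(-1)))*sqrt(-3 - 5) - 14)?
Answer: -1232 + 16368*I*sqrt(2) ≈ -1232.0 + 23148.0*I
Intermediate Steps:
88*((3*(6*5 - 1*(-1)))*sqrt(-3 - 5) - 14) = 88*((3*(30 + 1))*sqrt(-8) - 14) = 88*((3*31)*(2*I*sqrt(2)) - 14) = 88*(93*(2*I*sqrt(2)) - 14) = 88*(186*I*sqrt(2) - 14) = 88*(-14 + 186*I*sqrt(2)) = -1232 + 16368*I*sqrt(2)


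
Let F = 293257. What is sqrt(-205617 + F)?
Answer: 2*sqrt(21910) ≈ 296.04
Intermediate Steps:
sqrt(-205617 + F) = sqrt(-205617 + 293257) = sqrt(87640) = 2*sqrt(21910)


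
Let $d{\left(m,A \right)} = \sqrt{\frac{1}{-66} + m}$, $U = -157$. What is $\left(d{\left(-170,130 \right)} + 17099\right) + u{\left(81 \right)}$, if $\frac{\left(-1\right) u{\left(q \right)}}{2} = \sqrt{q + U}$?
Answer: $17099 - 4 i \sqrt{19} + \frac{7 i \sqrt{15114}}{66} \approx 17099.0 - 4.3966 i$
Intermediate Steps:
$u{\left(q \right)} = - 2 \sqrt{-157 + q}$ ($u{\left(q \right)} = - 2 \sqrt{q - 157} = - 2 \sqrt{-157 + q}$)
$d{\left(m,A \right)} = \sqrt{- \frac{1}{66} + m}$
$\left(d{\left(-170,130 \right)} + 17099\right) + u{\left(81 \right)} = \left(\frac{\sqrt{-66 + 4356 \left(-170\right)}}{66} + 17099\right) - 2 \sqrt{-157 + 81} = \left(\frac{\sqrt{-66 - 740520}}{66} + 17099\right) - 2 \sqrt{-76} = \left(\frac{\sqrt{-740586}}{66} + 17099\right) - 2 \cdot 2 i \sqrt{19} = \left(\frac{7 i \sqrt{15114}}{66} + 17099\right) - 4 i \sqrt{19} = \left(17099 + \frac{7 i \sqrt{15114}}{66}\right) - 4 i \sqrt{19} = 17099 - 4 i \sqrt{19} + \frac{7 i \sqrt{15114}}{66}$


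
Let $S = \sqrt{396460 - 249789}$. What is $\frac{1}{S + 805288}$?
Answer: $\frac{805288}{648488616273} - \frac{\sqrt{146671}}{648488616273} \approx 1.2412 \cdot 10^{-6}$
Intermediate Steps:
$S = \sqrt{146671} \approx 382.98$
$\frac{1}{S + 805288} = \frac{1}{\sqrt{146671} + 805288} = \frac{1}{805288 + \sqrt{146671}}$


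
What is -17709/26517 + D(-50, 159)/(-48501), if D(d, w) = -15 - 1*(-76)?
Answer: -286840582/428700339 ≈ -0.66909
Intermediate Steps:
D(d, w) = 61 (D(d, w) = -15 + 76 = 61)
-17709/26517 + D(-50, 159)/(-48501) = -17709/26517 + 61/(-48501) = -17709*1/26517 + 61*(-1/48501) = -5903/8839 - 61/48501 = -286840582/428700339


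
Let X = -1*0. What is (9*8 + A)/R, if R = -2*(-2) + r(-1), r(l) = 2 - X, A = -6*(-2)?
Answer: 14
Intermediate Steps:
X = 0
A = 12
r(l) = 2 (r(l) = 2 - 1*0 = 2 + 0 = 2)
R = 6 (R = -2*(-2) + 2 = 4 + 2 = 6)
(9*8 + A)/R = (9*8 + 12)/6 = (72 + 12)/6 = (⅙)*84 = 14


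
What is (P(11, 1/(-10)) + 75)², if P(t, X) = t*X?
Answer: 546121/100 ≈ 5461.2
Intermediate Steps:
P(t, X) = X*t
(P(11, 1/(-10)) + 75)² = (11/(-10) + 75)² = (-⅒*11 + 75)² = (-11/10 + 75)² = (739/10)² = 546121/100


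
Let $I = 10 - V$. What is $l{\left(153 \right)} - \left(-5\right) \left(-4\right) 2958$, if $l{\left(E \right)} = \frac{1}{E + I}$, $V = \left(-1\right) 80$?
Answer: $- \frac{14375879}{243} \approx -59160.0$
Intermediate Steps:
$V = -80$
$I = 90$ ($I = 10 - -80 = 10 + 80 = 90$)
$l{\left(E \right)} = \frac{1}{90 + E}$ ($l{\left(E \right)} = \frac{1}{E + 90} = \frac{1}{90 + E}$)
$l{\left(153 \right)} - \left(-5\right) \left(-4\right) 2958 = \frac{1}{90 + 153} - \left(-5\right) \left(-4\right) 2958 = \frac{1}{243} - 20 \cdot 2958 = \frac{1}{243} - 59160 = - \frac{14375879}{243}$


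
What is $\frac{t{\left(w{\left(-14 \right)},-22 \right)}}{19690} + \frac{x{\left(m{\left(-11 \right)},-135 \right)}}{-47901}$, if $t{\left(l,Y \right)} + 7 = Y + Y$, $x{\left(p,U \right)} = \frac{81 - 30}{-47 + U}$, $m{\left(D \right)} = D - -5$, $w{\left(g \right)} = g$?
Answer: $- \frac{36967741}{14304755465} \approx -0.0025843$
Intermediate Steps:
$m{\left(D \right)} = 5 + D$ ($m{\left(D \right)} = D + 5 = 5 + D$)
$x{\left(p,U \right)} = \frac{51}{-47 + U}$
$t{\left(l,Y \right)} = -7 + 2 Y$ ($t{\left(l,Y \right)} = -7 + \left(Y + Y\right) = -7 + 2 Y$)
$\frac{t{\left(w{\left(-14 \right)},-22 \right)}}{19690} + \frac{x{\left(m{\left(-11 \right)},-135 \right)}}{-47901} = \frac{-7 + 2 \left(-22\right)}{19690} + \frac{51 \frac{1}{-47 - 135}}{-47901} = \left(-7 - 44\right) \frac{1}{19690} + \frac{51}{-182} \left(- \frac{1}{47901}\right) = \left(-51\right) \frac{1}{19690} + 51 \left(- \frac{1}{182}\right) \left(- \frac{1}{47901}\right) = - \frac{51}{19690} - - \frac{17}{2905994} = - \frac{51}{19690} + \frac{17}{2905994} = - \frac{36967741}{14304755465}$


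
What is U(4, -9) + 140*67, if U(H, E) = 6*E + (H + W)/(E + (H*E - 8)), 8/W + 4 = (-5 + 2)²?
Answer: 2471362/265 ≈ 9325.9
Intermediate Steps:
W = 8/5 (W = 8/(-4 + (-5 + 2)²) = 8/(-4 + (-3)²) = 8/(-4 + 9) = 8/5 ≈ 1.6000)
U(H, E) = 6*E + (8/5 + H)/(-8 + E + E*H) (U(H, E) = 6*E + (H + 8/5)/(E + (H*E - 8)) = 6*E + (8/5 + H)/(E + (E*H - 8)) = 6*E + (8/5 + H)/(E + (-8 + E*H)) = 6*E + (8/5 + H)/(-8 + E + E*H))
U(4, -9) + 140*67 = (8/5 + 4 - 48*(-9) + 6*(-9)² + 6*4*(-9)²)/(-8 - 9 - 9*4) + 140*67 = (8/5 + 4 + 432 + 6*81 + 6*4*81)/(-8 - 9 - 36) + 9380 = (8/5 + 4 + 432 + 486 + 1944)/(-53) + 9380 = -1/53*14338/5 + 9380 = -14338/265 + 9380 = 2471362/265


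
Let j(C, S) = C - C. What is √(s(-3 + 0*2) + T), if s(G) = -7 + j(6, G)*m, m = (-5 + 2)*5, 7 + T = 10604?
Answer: √10590 ≈ 102.91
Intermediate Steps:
T = 10597 (T = -7 + 10604 = 10597)
j(C, S) = 0
m = -15 (m = -3*5 = -15)
s(G) = -7 (s(G) = -7 + 0*(-15) = -7 + 0 = -7)
√(s(-3 + 0*2) + T) = √(-7 + 10597) = √10590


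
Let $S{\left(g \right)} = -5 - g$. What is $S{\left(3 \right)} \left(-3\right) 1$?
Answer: $24$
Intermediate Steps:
$S{\left(3 \right)} \left(-3\right) 1 = \left(-5 - 3\right) \left(-3\right) 1 = \left(-8\right) \left(-3\right) 1 = 24 \cdot 1 = 24$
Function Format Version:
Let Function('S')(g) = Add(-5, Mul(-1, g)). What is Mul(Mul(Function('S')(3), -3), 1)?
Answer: 24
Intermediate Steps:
Mul(Mul(Function('S')(3), -3), 1) = Mul(Mul(Add(-5, Mul(-1, 3)), -3), 1) = Mul(Mul(Add(-5, -3), -3), 1) = Mul(Mul(-8, -3), 1) = Mul(24, 1) = 24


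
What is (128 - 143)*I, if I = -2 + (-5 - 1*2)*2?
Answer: 240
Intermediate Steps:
I = -16 (I = -2 + (-5 - 2)*2 = -2 - 7*2 = -2 - 14 = -16)
(128 - 143)*I = (128 - 143)*(-16) = -15*(-16) = 240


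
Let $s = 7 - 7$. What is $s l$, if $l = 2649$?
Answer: $0$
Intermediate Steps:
$s = 0$ ($s = 7 - 7 = 0$)
$s l = 0 \cdot 2649 = 0$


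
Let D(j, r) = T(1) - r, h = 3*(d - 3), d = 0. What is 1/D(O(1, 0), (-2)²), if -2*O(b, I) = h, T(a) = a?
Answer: -⅓ ≈ -0.33333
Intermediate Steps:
h = -9 (h = 3*(0 - 3) = 3*(-3) = -9)
O(b, I) = 9/2 (O(b, I) = -½*(-9) = 9/2)
D(j, r) = 1 - r
1/D(O(1, 0), (-2)²) = 1/(1 - 1*(-2)²) = 1/(1 - 1*4) = 1/(1 - 4) = 1/(-3) = -⅓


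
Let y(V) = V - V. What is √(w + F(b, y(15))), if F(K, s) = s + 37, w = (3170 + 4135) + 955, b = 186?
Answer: √8297 ≈ 91.088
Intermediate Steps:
y(V) = 0
w = 8260 (w = 7305 + 955 = 8260)
F(K, s) = 37 + s
√(w + F(b, y(15))) = √(8260 + (37 + 0)) = √(8260 + 37) = √8297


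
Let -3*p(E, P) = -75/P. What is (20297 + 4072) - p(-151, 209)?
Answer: 5093096/209 ≈ 24369.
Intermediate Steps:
p(E, P) = 25/P (p(E, P) = -(-25)/P = 25/P)
(20297 + 4072) - p(-151, 209) = (20297 + 4072) - 25/209 = 24369 - 25/209 = 5093096/209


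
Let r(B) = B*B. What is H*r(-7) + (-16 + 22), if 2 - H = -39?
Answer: 2015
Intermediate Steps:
r(B) = B**2
H = 41 (H = 2 - 1*(-39) = 2 + 39 = 41)
H*r(-7) + (-16 + 22) = 41*(-7)**2 + (-16 + 22) = 41*49 + 6 = 2009 + 6 = 2015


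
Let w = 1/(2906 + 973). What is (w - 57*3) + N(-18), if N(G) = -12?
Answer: -709856/3879 ≈ -183.00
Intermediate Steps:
w = 1/3879 ≈ 0.00025780
(w - 57*3) + N(-18) = (1/3879 - 57*3) - 12 = (1/3879 - 171) - 12 = -663308/3879 - 12 = -709856/3879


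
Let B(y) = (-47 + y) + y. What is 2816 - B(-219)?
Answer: 3301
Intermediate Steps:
B(y) = -47 + 2*y
2816 - B(-219) = 2816 - (-47 + 2*(-219)) = 2816 - (-47 - 438) = 2816 - 1*(-485) = 2816 + 485 = 3301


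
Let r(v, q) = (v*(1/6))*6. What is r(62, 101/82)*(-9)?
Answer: -558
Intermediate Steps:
r(v, q) = v (r(v, q) = (v*(1*(⅙)))*6 = (v*(⅙))*6 = (v/6)*6 = v)
r(62, 101/82)*(-9) = 62*(-9) = -558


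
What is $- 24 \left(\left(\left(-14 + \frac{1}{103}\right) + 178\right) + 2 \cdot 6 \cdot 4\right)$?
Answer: $- \frac{524088}{103} \approx -5088.2$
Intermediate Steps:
$- 24 \left(\left(\left(-14 + \frac{1}{103}\right) + 178\right) + 2 \cdot 6 \cdot 4\right) = - 24 \left(\left(\left(-14 + \frac{1}{103}\right) + 178\right) + 12 \cdot 4\right) = - 24 \left(\left(- \frac{1441}{103} + 178\right) + 48\right) = - 24 \left(\frac{16893}{103} + 48\right) = \left(-24\right) \frac{21837}{103} = - \frac{524088}{103}$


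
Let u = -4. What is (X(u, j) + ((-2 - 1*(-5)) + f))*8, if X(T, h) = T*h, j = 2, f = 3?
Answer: -16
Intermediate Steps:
(X(u, j) + ((-2 - 1*(-5)) + f))*8 = (-4*2 + ((-2 - 1*(-5)) + 3))*8 = (-8 + ((-2 + 5) + 3))*8 = (-8 + (3 + 3))*8 = (-8 + 6)*8 = -2*8 = -16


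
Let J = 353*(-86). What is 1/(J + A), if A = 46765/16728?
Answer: -16728/507781859 ≈ -3.2943e-5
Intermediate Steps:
J = -30358
A = 46765/16728 (A = 46765*(1/16728) = 46765/16728 ≈ 2.7956)
1/(J + A) = 1/(-30358 + 46765/16728) = 1/(-507781859/16728) = -16728/507781859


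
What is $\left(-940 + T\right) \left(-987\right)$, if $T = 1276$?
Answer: $-331632$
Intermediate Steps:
$\left(-940 + T\right) \left(-987\right) = \left(-940 + 1276\right) \left(-987\right) = 336 \left(-987\right) = -331632$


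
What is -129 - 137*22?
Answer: -3143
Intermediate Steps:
-129 - 137*22 = -129 - 3014 = -3143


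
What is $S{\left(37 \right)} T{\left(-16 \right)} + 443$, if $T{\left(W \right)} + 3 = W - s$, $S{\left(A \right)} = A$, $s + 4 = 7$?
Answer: $-371$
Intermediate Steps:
$s = 3$ ($s = -4 + 7 = 3$)
$T{\left(W \right)} = -6 + W$ ($T{\left(W \right)} = -3 + \left(W - 3\right) = -3 + \left(-3 + W\right) = -6 + W$)
$S{\left(37 \right)} T{\left(-16 \right)} + 443 = 37 \left(-6 - 16\right) + 443 = 37 \left(-22\right) + 443 = -814 + 443 = -371$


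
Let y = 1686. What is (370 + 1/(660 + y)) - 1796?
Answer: -3345395/2346 ≈ -1426.0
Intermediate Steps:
(370 + 1/(660 + y)) - 1796 = (370 + 1/(660 + 1686)) - 1796 = (370 + 1/2346) - 1796 = 868021/2346 - 1796 = -3345395/2346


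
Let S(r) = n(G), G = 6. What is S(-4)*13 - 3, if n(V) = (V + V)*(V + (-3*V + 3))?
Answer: -1407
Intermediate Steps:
n(V) = 2*V*(3 - 2*V) (n(V) = (2*V)*(V + (3 - 3*V)) = (2*V)*(3 - 2*V) = 2*V*(3 - 2*V))
S(r) = -108 (S(r) = 2*6*(3 - 2*6) = 2*6*(3 - 12) = 2*6*(-9) = -108)
S(-4)*13 - 3 = -108*13 - 3 = -1404 - 3 = -1407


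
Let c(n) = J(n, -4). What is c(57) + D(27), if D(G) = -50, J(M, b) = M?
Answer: 7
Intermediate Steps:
c(n) = n
c(57) + D(27) = 57 - 50 = 7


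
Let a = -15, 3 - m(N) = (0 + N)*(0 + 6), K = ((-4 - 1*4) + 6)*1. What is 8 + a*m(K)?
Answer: -217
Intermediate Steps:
K = -2 (K = ((-4 - 4) + 6)*1 = (-8 + 6)*1 = -2*1 = -2)
m(N) = 3 - 6*N (m(N) = 3 - (0 + N)*(0 + 6) = 3 - N*6 = 3 - 6*N)
8 + a*m(K) = 8 - 15*(3 - 6*(-2)) = 8 - 15*(3 + 12) = 8 - 15*15 = 8 - 225 = -217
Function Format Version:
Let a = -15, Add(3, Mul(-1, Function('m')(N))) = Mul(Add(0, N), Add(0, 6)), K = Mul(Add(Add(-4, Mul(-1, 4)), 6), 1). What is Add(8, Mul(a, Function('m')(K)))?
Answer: -217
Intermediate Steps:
K = -2 (K = Mul(Add(Add(-4, -4), 6), 1) = Mul(Add(-8, 6), 1) = Mul(-2, 1) = -2)
Function('m')(N) = Add(3, Mul(-6, N)) (Function('m')(N) = Add(3, Mul(-1, Mul(Add(0, N), Add(0, 6)))) = Add(3, Mul(-1, Mul(N, 6))) = Add(3, Mul(-1, Mul(6, N))) = Add(3, Mul(-6, N)))
Add(8, Mul(a, Function('m')(K))) = Add(8, Mul(-15, Add(3, Mul(-6, -2)))) = Add(8, Mul(-15, Add(3, 12))) = Add(8, Mul(-15, 15)) = Add(8, -225) = -217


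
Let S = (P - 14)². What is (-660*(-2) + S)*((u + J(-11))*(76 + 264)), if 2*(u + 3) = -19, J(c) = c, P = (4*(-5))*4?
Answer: -81146440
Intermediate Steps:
P = -80 (P = -20*4 = -80)
u = -25/2 (u = -3 + (½)*(-19) = -3 - 19/2 = -25/2 ≈ -12.500)
S = 8836 (S = (-80 - 14)² = (-94)² = 8836)
(-660*(-2) + S)*((u + J(-11))*(76 + 264)) = (-660*(-2) + 8836)*((-25/2 - 11)*(76 + 264)) = (1320 + 8836)*(-47/2*340) = 10156*(-7990) = -81146440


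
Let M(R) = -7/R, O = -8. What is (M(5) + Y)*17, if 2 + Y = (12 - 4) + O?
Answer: -289/5 ≈ -57.800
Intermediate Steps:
Y = -2 (Y = -2 + ((12 - 4) - 8) = -2 + (8 - 8) = -2 + 0 = -2)
(M(5) + Y)*17 = (-7/5 - 2)*17 = -17/5*17 = -289/5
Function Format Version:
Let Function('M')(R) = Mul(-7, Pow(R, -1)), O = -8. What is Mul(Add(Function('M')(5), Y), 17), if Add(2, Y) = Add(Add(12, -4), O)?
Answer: Rational(-289, 5) ≈ -57.800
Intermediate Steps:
Y = -2 (Y = Add(-2, Add(Add(12, -4), -8)) = Add(-2, Add(8, -8)) = Add(-2, 0) = -2)
Mul(Add(Function('M')(5), Y), 17) = Mul(Add(Mul(-7, Pow(5, -1)), -2), 17) = Mul(Add(Mul(-7, Rational(1, 5)), -2), 17) = Mul(Add(Rational(-7, 5), -2), 17) = Mul(Rational(-17, 5), 17) = Rational(-289, 5)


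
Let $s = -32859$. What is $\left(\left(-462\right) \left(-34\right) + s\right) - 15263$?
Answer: $-32414$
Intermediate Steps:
$\left(\left(-462\right) \left(-34\right) + s\right) - 15263 = \left(\left(-462\right) \left(-34\right) - 32859\right) - 15263 = \left(15708 - 32859\right) - 15263 = -17151 - 15263 = -32414$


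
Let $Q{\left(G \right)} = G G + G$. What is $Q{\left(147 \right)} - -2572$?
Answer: $24328$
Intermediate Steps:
$Q{\left(G \right)} = G + G^{2}$ ($Q{\left(G \right)} = G^{2} + G = G + G^{2}$)
$Q{\left(147 \right)} - -2572 = 147 \left(1 + 147\right) - -2572 = 147 \cdot 148 + 2572 = 21756 + 2572 = 24328$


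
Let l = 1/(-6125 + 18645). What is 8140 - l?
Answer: 101912799/12520 ≈ 8140.0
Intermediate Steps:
l = 1/12520 ≈ 7.9872e-5
8140 - l = 8140 - 1*1/12520 = 8140 - 1/12520 = 101912799/12520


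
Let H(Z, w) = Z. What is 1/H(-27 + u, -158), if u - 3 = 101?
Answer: 1/77 ≈ 0.012987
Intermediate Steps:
u = 104 (u = 3 + 101 = 104)
1/H(-27 + u, -158) = 1/(-27 + 104) = 1/77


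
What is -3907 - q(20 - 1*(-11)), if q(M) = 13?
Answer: -3920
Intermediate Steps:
-3907 - q(20 - 1*(-11)) = -3907 - 1*13 = -3907 - 13 = -3920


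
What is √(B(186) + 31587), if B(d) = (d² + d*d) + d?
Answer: √100965 ≈ 317.75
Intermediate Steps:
B(d) = d + 2*d² (B(d) = (d² + d²) + d = 2*d² + d = d + 2*d²)
√(B(186) + 31587) = √(186*(1 + 2*186) + 31587) = √(186*(1 + 372) + 31587) = √(186*373 + 31587) = √(69378 + 31587) = √100965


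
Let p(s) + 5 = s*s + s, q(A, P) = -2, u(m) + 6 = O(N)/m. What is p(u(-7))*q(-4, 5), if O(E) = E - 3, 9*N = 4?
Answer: -167630/3969 ≈ -42.235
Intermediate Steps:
N = 4/9 (N = (1/9)*4 = 4/9 ≈ 0.44444)
O(E) = -3 + E
u(m) = -6 - 23/(9*m) (u(m) = -6 + (-3 + 4/9)/m = -6 - 23/(9*m))
p(s) = -5 + s + s**2 (p(s) = -5 + (s*s + s) = -5 + (s**2 + s) = -5 + (s + s**2) = -5 + s + s**2)
p(u(-7))*q(-4, 5) = (-5 + (-6 - 23/9/(-7)) + (-6 - 23/9/(-7))**2)*(-2) = (-5 + (-6 - 23/9*(-1/7)) + (-6 - 23/9*(-1/7))**2)*(-2) = (-5 + (-6 + 23/63) + (-6 + 23/63)**2)*(-2) = (-5 - 355/63 + (-355/63)**2)*(-2) = (-5 - 355/63 + 126025/3969)*(-2) = (83815/3969)*(-2) = -167630/3969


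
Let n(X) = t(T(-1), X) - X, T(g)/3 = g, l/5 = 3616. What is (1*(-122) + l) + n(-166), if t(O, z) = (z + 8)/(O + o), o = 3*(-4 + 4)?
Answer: 54530/3 ≈ 18177.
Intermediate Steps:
l = 18080 (l = 5*3616 = 18080)
T(g) = 3*g
o = 0 (o = 3*0 = 0)
t(O, z) = (8 + z)/O (t(O, z) = (z + 8)/(O + 0) = (8 + z)/O)
n(X) = -8/3 - 4*X/3 (n(X) = (8 + X)/((3*(-1))) - X = (8 + X)/(-3) - X = -(8 + X)/3 - X = (-8/3 - X/3) - X = -8/3 - 4*X/3)
(1*(-122) + l) + n(-166) = (1*(-122) + 18080) + (-8/3 - 4/3*(-166)) = (-122 + 18080) + (-8/3 + 664/3) = 17958 + 656/3 = 54530/3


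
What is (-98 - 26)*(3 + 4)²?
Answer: -6076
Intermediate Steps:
(-98 - 26)*(3 + 4)² = -124*7² = -124*49 = -6076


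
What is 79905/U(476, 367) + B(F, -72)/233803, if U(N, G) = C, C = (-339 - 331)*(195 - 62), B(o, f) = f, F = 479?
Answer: -533955561/595262438 ≈ -0.89701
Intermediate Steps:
C = -89110 (C = -670*133 = -89110)
U(N, G) = -89110
79905/U(476, 367) + B(F, -72)/233803 = 79905/(-89110) - 72/233803 = 79905*(-1/89110) - 72*1/233803 = -2283/2546 - 72/233803 = -533955561/595262438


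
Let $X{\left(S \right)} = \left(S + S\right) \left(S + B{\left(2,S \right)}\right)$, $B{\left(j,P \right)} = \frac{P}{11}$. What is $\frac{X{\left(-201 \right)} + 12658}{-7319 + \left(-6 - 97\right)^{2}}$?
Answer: $\frac{554431}{18095} \approx 30.64$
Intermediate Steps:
$B{\left(j,P \right)} = \frac{P}{11}$ ($B{\left(j,P \right)} = P \frac{1}{11} = \frac{P}{11}$)
$X{\left(S \right)} = \frac{24 S^{2}}{11}$ ($X{\left(S \right)} = \left(S + S\right) \left(S + \frac{S}{11}\right) = 2 S \frac{12 S}{11} = \frac{24 S^{2}}{11}$)
$\frac{X{\left(-201 \right)} + 12658}{-7319 + \left(-6 - 97\right)^{2}} = \frac{\frac{24 \left(-201\right)^{2}}{11} + 12658}{-7319 + \left(-6 - 97\right)^{2}} = \frac{\frac{24}{11} \cdot 40401 + 12658}{-7319 + \left(-103\right)^{2}} = \frac{\frac{969624}{11} + 12658}{-7319 + 10609} = \frac{1108862}{11 \cdot 3290} = \frac{1108862}{11} \cdot \frac{1}{3290} = \frac{554431}{18095}$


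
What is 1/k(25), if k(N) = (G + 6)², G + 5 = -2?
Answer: 1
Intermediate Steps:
G = -7 (G = -5 - 2 = -7)
k(N) = 1 (k(N) = (-7 + 6)² = (-1)² = 1)
1/k(25) = 1/1 = 1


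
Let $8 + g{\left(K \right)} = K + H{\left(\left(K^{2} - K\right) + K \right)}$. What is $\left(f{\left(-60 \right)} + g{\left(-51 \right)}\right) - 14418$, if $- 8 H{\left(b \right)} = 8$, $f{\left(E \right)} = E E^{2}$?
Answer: $-230478$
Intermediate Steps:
$f{\left(E \right)} = E^{3}$
$H{\left(b \right)} = -1$ ($H{\left(b \right)} = \left(- \frac{1}{8}\right) 8 = -1$)
$g{\left(K \right)} = -9 + K$ ($g{\left(K \right)} = -8 + \left(K - 1\right) = -8 + \left(-1 + K\right) = -9 + K$)
$\left(f{\left(-60 \right)} + g{\left(-51 \right)}\right) - 14418 = \left(\left(-60\right)^{3} - 60\right) - 14418 = \left(-216000 - 60\right) - 14418 = -216060 - 14418 = -230478$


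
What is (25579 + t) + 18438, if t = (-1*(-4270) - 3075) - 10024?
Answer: 35188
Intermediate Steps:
t = -8829 (t = (4270 - 3075) - 10024 = 1195 - 10024 = -8829)
(25579 + t) + 18438 = (25579 - 8829) + 18438 = 16750 + 18438 = 35188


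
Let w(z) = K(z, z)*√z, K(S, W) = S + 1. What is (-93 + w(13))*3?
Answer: -279 + 42*√13 ≈ -127.57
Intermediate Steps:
K(S, W) = 1 + S
w(z) = √z*(1 + z) (w(z) = (1 + z)*√z = √z*(1 + z))
(-93 + w(13))*3 = (-93 + √13*(1 + 13))*3 = (-93 + √13*14)*3 = (-93 + 14*√13)*3 = -279 + 42*√13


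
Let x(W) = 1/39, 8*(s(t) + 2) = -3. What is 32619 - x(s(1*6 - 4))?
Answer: 1272140/39 ≈ 32619.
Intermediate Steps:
s(t) = -19/8 (s(t) = -2 + (⅛)*(-3) = -2 - 3/8 = -19/8)
x(W) = 1/39
32619 - x(s(1*6 - 4)) = 32619 - 1*1/39 = 32619 - 1/39 = 1272140/39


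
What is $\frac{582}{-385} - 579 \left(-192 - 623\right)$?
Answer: $\frac{181675143}{385} \approx 4.7188 \cdot 10^{5}$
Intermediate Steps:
$\frac{582}{-385} - 579 \left(-192 - 623\right) = 582 \left(- \frac{1}{385}\right) - 579 \left(-192 - 623\right) = - \frac{582}{385} - -471885 = - \frac{582}{385} + 471885 = \frac{181675143}{385}$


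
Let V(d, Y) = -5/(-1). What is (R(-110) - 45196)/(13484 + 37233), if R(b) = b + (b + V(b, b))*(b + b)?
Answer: -22206/50717 ≈ -0.43784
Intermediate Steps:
V(d, Y) = 5 (V(d, Y) = -5*(-1) = 5)
R(b) = b + 2*b*(5 + b) (R(b) = b + (b + 5)*(b + b) = b + (5 + b)*(2*b) = b + 2*b*(5 + b))
(R(-110) - 45196)/(13484 + 37233) = (-110*(11 + 2*(-110)) - 45196)/(13484 + 37233) = (-110*(11 - 220) - 45196)/50717 = (-110*(-209) - 45196)*(1/50717) = (22990 - 45196)*(1/50717) = -22206*1/50717 = -22206/50717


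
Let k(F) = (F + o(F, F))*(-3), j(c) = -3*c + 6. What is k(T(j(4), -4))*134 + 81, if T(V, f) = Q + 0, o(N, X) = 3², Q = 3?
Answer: -4743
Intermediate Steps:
o(N, X) = 9
j(c) = 6 - 3*c
T(V, f) = 3 (T(V, f) = 3 + 0 = 3)
k(F) = -27 - 3*F (k(F) = (F + 9)*(-3) = (9 + F)*(-3) = -27 - 3*F)
k(T(j(4), -4))*134 + 81 = (-27 - 3*3)*134 + 81 = (-27 - 9)*134 + 81 = -36*134 + 81 = -4824 + 81 = -4743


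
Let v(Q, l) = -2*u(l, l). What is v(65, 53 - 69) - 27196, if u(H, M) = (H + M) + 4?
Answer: -27140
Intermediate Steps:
u(H, M) = 4 + H + M
v(Q, l) = -8 - 4*l (v(Q, l) = -2*(4 + l + l) = -2*(4 + 2*l) = -8 - 4*l)
v(65, 53 - 69) - 27196 = (-8 - 4*(53 - 69)) - 27196 = (-8 - 4*(-16)) - 27196 = (-8 + 64) - 27196 = 56 - 27196 = -27140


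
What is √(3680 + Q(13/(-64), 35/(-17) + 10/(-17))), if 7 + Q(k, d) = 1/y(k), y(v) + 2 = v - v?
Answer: √14690/2 ≈ 60.601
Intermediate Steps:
y(v) = -2 (y(v) = -2 + (v - v) = -2 + 0 = -2)
Q(k, d) = -15/2 (Q(k, d) = -7 + 1/(-2) = -7 - ½ = -15/2)
√(3680 + Q(13/(-64), 35/(-17) + 10/(-17))) = √(3680 - 15/2) = √(7345/2) = √14690/2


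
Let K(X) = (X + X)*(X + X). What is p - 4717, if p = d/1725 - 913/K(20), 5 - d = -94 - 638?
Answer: -520772629/110400 ≈ -4717.1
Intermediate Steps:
K(X) = 4*X² (K(X) = (2*X)*(2*X) = 4*X²)
d = 737 (d = 5 - (-94 - 638) = 5 - 1*(-732) = 5 + 732 = 737)
p = -15829/110400 (p = 737/1725 - 913/(4*20²) = 737*(1/1725) - 913/(4*400) = 737/1725 - 913/1600 = -15829/110400 ≈ -0.14338)
p - 4717 = -15829/110400 - 4717 = -520772629/110400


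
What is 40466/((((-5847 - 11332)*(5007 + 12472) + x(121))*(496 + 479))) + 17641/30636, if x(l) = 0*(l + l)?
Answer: 74850220270871/129987636678900 ≈ 0.57583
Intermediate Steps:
x(l) = 0 (x(l) = 0*(2*l) = 0)
40466/((((-5847 - 11332)*(5007 + 12472) + x(121))*(496 + 479))) + 17641/30636 = 40466/((((-5847 - 11332)*(5007 + 12472) + 0)*(496 + 479))) + 17641/30636 = 40466/(((-17179*17479 + 0)*975)) + 17641*(1/30636) = 40466/(((-300271741 + 0)*975)) + 767/1332 = 40466/((-300271741*975)) + 767/1332 = 40466/(-292764947475) + 767/1332 = 40466*(-1/292764947475) + 767/1332 = -40466/292764947475 + 767/1332 = 74850220270871/129987636678900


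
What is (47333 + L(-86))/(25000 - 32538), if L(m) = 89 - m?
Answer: -23754/3769 ≈ -6.3025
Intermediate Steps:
(47333 + L(-86))/(25000 - 32538) = (47333 + (89 - 1*(-86)))/(25000 - 32538) = (47333 + (89 + 86))/(-7538) = (47333 + 175)*(-1/7538) = 47508*(-1/7538) = -23754/3769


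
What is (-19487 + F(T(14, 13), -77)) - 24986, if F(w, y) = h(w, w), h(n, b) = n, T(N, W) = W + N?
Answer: -44446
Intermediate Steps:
T(N, W) = N + W
F(w, y) = w
(-19487 + F(T(14, 13), -77)) - 24986 = (-19487 + (14 + 13)) - 24986 = (-19487 + 27) - 24986 = -19460 - 24986 = -44446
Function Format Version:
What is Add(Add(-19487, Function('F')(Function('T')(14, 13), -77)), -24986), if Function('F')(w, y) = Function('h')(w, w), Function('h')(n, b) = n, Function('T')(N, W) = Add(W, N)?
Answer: -44446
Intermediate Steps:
Function('T')(N, W) = Add(N, W)
Function('F')(w, y) = w
Add(Add(-19487, Function('F')(Function('T')(14, 13), -77)), -24986) = Add(Add(-19487, Add(14, 13)), -24986) = Add(Add(-19487, 27), -24986) = Add(-19460, -24986) = -44446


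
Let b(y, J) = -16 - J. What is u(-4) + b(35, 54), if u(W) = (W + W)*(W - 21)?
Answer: 130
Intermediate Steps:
u(W) = 2*W*(-21 + W) (u(W) = (2*W)*(-21 + W) = 2*W*(-21 + W))
u(-4) + b(35, 54) = 2*(-4)*(-21 - 4) + (-16 - 1*54) = 2*(-4)*(-25) + (-16 - 54) = 200 - 70 = 130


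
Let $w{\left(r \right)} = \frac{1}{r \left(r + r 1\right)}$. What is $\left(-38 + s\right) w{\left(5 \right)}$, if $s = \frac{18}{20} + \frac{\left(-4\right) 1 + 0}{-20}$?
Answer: $- \frac{369}{500} \approx -0.738$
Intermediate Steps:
$s = \frac{11}{10}$ ($s = 18 \cdot \frac{1}{20} + \left(-4 + 0\right) \left(- \frac{1}{20}\right) = \frac{9}{10} - - \frac{1}{5} = \frac{9}{10} + \frac{1}{5} = \frac{11}{10} \approx 1.1$)
$w{\left(r \right)} = \frac{1}{2 r^{2}}$ ($w{\left(r \right)} = \frac{1}{r \left(r + r\right)} = \frac{1}{r 2 r} = \frac{1}{2 r^{2}}$)
$\left(-38 + s\right) w{\left(5 \right)} = \left(-38 + \frac{11}{10}\right) \frac{1}{2 \cdot 25} = - \frac{369 \cdot \frac{1}{2} \cdot \frac{1}{25}}{10} = \left(- \frac{369}{10}\right) \frac{1}{50} = - \frac{369}{500}$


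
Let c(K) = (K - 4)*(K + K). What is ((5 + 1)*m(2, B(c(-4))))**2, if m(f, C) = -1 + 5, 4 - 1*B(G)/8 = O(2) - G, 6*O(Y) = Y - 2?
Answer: 576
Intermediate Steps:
O(Y) = -1/3 + Y/6 (O(Y) = (Y - 2)/6 = (-2 + Y)/6 = -1/3 + Y/6)
c(K) = 2*K*(-4 + K) (c(K) = (-4 + K)*(2*K) = 2*K*(-4 + K))
B(G) = 32 + 8*G (B(G) = 32 - 8*((-1/3 + (1/6)*2) - G) = 32 - 8*((-1/3 + 1/3) - G) = 32 - 8*(0 - G) = 32 - (-8)*G = 32 + 8*G)
m(f, C) = 4
((5 + 1)*m(2, B(c(-4))))**2 = ((5 + 1)*4)**2 = (6*4)**2 = 24**2 = 576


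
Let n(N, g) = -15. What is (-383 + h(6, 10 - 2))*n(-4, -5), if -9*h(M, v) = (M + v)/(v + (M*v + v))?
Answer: 551555/96 ≈ 5745.4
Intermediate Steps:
h(M, v) = -(M + v)/(9*(2*v + M*v)) (h(M, v) = -(M + v)/(9*(v + (M*v + v))) = -(M + v)/(9*(v + (v + M*v))) = -(M + v)/(9*(2*v + M*v)))
(-383 + h(6, 10 - 2))*n(-4, -5) = (-383 + (-1*6 - (10 - 2))/(9*(10 - 2)*(2 + 6)))*(-15) = (-383 + (⅑)*(-6 - 1*8)/(8*8))*(-15) = (-383 + (⅑)*(⅛)*(⅛)*(-6 - 8))*(-15) = (-383 + (⅑)*(⅛)*(⅛)*(-14))*(-15) = (-383 - 7/288)*(-15) = -110311/288*(-15) = 551555/96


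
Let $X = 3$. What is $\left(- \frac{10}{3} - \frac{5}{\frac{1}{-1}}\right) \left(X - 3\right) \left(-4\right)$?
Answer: $0$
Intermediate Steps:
$\left(- \frac{10}{3} - \frac{5}{\frac{1}{-1}}\right) \left(X - 3\right) \left(-4\right) = \left(- \frac{10}{3} - \frac{5}{\frac{1}{-1}}\right) \left(3 - 3\right) \left(-4\right) = \left(\left(-10\right) \frac{1}{3} - \frac{5}{-1}\right) 0 \left(-4\right) = \left(- \frac{10}{3} - -5\right) 0 \left(-4\right) = \left(- \frac{10}{3} + 5\right) 0 \left(-4\right) = \frac{5}{3} \cdot 0 \left(-4\right) = 0 \left(-4\right) = 0$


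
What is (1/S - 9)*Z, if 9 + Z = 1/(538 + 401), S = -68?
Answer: 2589925/31926 ≈ 81.123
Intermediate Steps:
Z = -8450/939 (Z = -9 + 1/(538 + 401) = -9 + 1/939 = -8450/939 ≈ -8.9989)
(1/S - 9)*Z = (1/(-68) - 9)*(-8450/939) = (-1/68 - 9)*(-8450/939) = -613/68*(-8450/939) = 2589925/31926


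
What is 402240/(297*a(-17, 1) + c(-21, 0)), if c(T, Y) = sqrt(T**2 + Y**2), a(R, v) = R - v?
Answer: -26816/355 ≈ -75.538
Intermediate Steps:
402240/(297*a(-17, 1) + c(-21, 0)) = 402240/(297*(-17 - 1*1) + sqrt((-21)**2 + 0**2)) = 402240/(297*(-17 - 1) + sqrt(441 + 0)) = 402240/(297*(-18) + sqrt(441)) = 402240/(-5346 + 21) = 402240/(-5325) = 402240*(-1/5325) = -26816/355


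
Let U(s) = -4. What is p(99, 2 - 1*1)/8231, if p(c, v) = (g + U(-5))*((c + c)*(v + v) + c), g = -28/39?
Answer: -30360/107003 ≈ -0.28373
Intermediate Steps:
g = -28/39 (g = -28*1/39 = -28/39 ≈ -0.71795)
p(c, v) = -184*c/39 - 736*c*v/39 (p(c, v) = (-28/39 - 4)*((c + c)*(v + v) + c) = -184*((2*c)*(2*v) + c)/39 = -184*(4*c*v + c)/39 = -184*(c + 4*c*v)/39 = -184*c/39 - 736*c*v/39)
p(99, 2 - 1*1)/8231 = -184/39*99*(1 + 4*(2 - 1*1))/8231 = -184/39*99*(1 + 4*(2 - 1))*(1/8231) = -184/39*99*(1 + 4*1)*(1/8231) = -184/39*99*(1 + 4)*(1/8231) = -184/39*99*5*(1/8231) = -30360/13*1/8231 = -30360/107003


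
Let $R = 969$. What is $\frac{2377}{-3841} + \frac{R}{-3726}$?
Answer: $- \frac{182299}{207414} \approx -0.87891$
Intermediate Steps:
$\frac{2377}{-3841} + \frac{R}{-3726} = \frac{2377}{-3841} + \frac{969}{-3726} = 2377 \left(- \frac{1}{3841}\right) + 969 \left(- \frac{1}{3726}\right) = - \frac{2377}{3841} - \frac{323}{1242} = - \frac{182299}{207414}$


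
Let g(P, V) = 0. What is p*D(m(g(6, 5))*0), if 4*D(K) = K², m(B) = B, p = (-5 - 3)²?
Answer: 0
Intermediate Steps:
p = 64 (p = (-8)² = 64)
D(K) = K²/4
p*D(m(g(6, 5))*0) = 64*((0*0)²/4) = 64*((¼)*0²) = 64*((¼)*0) = 64*0 = 0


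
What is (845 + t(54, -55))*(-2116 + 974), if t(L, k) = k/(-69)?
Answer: -66647120/69 ≈ -9.6590e+5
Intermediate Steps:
t(L, k) = -k/69 (t(L, k) = k*(-1/69) = -k/69)
(845 + t(54, -55))*(-2116 + 974) = (845 - 1/69*(-55))*(-2116 + 974) = (845 + 55/69)*(-1142) = (58360/69)*(-1142) = -66647120/69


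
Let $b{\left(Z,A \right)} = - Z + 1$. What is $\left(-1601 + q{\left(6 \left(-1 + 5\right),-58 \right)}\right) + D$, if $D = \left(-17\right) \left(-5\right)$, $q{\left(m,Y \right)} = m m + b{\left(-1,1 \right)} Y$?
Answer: $-1056$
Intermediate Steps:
$b{\left(Z,A \right)} = 1 - Z$
$q{\left(m,Y \right)} = m^{2} + 2 Y$ ($q{\left(m,Y \right)} = m m + \left(1 - -1\right) Y = m^{2} + \left(1 + 1\right) Y = m^{2} + 2 Y$)
$D = 85$
$\left(-1601 + q{\left(6 \left(-1 + 5\right),-58 \right)}\right) + D = \left(-1601 + \left(\left(6 \left(-1 + 5\right)\right)^{2} + 2 \left(-58\right)\right)\right) + 85 = \left(-1601 - \left(116 - \left(6 \cdot 4\right)^{2}\right)\right) + 85 = \left(-1601 - \left(116 - 24^{2}\right)\right) + 85 = \left(-1601 + \left(576 - 116\right)\right) + 85 = \left(-1601 + 460\right) + 85 = -1141 + 85 = -1056$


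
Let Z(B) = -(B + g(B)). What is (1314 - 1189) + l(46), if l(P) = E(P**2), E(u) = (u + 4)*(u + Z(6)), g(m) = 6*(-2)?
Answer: 4498765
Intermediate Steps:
g(m) = -12
Z(B) = 12 - B (Z(B) = -(B - 12) = -(-12 + B) = 12 - B)
E(u) = (4 + u)*(6 + u) (E(u) = (u + 4)*(u + (12 - 1*6)) = (4 + u)*(u + (12 - 6)) = (4 + u)*(u + 6) = (4 + u)*(6 + u))
l(P) = 24 + P**4 + 10*P**2 (l(P) = 24 + (P**2)**2 + 10*P**2 = 24 + P**4 + 10*P**2)
(1314 - 1189) + l(46) = (1314 - 1189) + (24 + 46**4 + 10*46**2) = 125 + (24 + 4477456 + 10*2116) = 125 + (24 + 4477456 + 21160) = 125 + 4498640 = 4498765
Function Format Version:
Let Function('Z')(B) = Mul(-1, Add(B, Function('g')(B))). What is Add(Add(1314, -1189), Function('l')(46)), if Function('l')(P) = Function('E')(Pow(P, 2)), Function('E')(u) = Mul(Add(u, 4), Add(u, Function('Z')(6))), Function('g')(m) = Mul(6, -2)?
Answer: 4498765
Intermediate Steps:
Function('g')(m) = -12
Function('Z')(B) = Add(12, Mul(-1, B)) (Function('Z')(B) = Mul(-1, Add(B, -12)) = Mul(-1, Add(-12, B)) = Add(12, Mul(-1, B)))
Function('E')(u) = Mul(Add(4, u), Add(6, u)) (Function('E')(u) = Mul(Add(u, 4), Add(u, Add(12, Mul(-1, 6)))) = Mul(Add(4, u), Add(u, Add(12, -6))) = Mul(Add(4, u), Add(u, 6)) = Mul(Add(4, u), Add(6, u)))
Function('l')(P) = Add(24, Pow(P, 4), Mul(10, Pow(P, 2))) (Function('l')(P) = Add(24, Pow(Pow(P, 2), 2), Mul(10, Pow(P, 2))) = Add(24, Pow(P, 4), Mul(10, Pow(P, 2))))
Add(Add(1314, -1189), Function('l')(46)) = Add(Add(1314, -1189), Add(24, Pow(46, 4), Mul(10, Pow(46, 2)))) = Add(125, Add(24, 4477456, Mul(10, 2116))) = Add(125, Add(24, 4477456, 21160)) = Add(125, 4498640) = 4498765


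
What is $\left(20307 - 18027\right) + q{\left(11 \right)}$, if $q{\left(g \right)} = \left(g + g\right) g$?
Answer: $2522$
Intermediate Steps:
$q{\left(g \right)} = 2 g^{2}$ ($q{\left(g \right)} = 2 g g = 2 g^{2}$)
$\left(20307 - 18027\right) + q{\left(11 \right)} = \left(20307 - 18027\right) + 2 \cdot 11^{2} = 2280 + 2 \cdot 121 = 2280 + 242 = 2522$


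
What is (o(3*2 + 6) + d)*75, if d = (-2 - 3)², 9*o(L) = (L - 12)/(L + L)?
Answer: 1875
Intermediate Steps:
o(L) = (-12 + L)/(18*L) (o(L) = ((L - 12)/(L + L))/9 = ((-12 + L)/((2*L)))/9 = ((-12 + L)*(1/(2*L)))/9 = ((-12 + L)/(2*L))/9 = (-12 + L)/(18*L))
d = 25 (d = (-5)² = 25)
(o(3*2 + 6) + d)*75 = ((-12 + (3*2 + 6))/(18*(3*2 + 6)) + 25)*75 = ((-12 + (6 + 6))/(18*(6 + 6)) + 25)*75 = ((1/18)*(-12 + 12)/12 + 25)*75 = ((1/18)*(1/12)*0 + 25)*75 = (0 + 25)*75 = 25*75 = 1875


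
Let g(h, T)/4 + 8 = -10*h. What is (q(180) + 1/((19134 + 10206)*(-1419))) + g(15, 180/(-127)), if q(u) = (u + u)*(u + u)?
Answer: 5369384069279/41633460 ≈ 1.2897e+5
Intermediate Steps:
g(h, T) = -32 - 40*h (g(h, T) = -32 + 4*(-10*h) = -32 - 40*h)
q(u) = 4*u² (q(u) = (2*u)*(2*u) = 4*u²)
(q(180) + 1/((19134 + 10206)*(-1419))) + g(15, 180/(-127)) = (4*180² + 1/((19134 + 10206)*(-1419))) + (-32 - 40*15) = (4*32400 - 1/1419/29340) + (-32 - 600) = (129600 + (1/29340)*(-1/1419)) - 632 = (129600 - 1/41633460) - 632 = 5395696415999/41633460 - 632 = 5369384069279/41633460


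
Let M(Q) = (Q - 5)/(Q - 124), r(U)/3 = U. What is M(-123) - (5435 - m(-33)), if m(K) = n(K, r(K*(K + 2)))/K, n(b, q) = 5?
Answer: -44297696/8151 ≈ -5434.6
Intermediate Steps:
r(U) = 3*U
M(Q) = (-5 + Q)/(-124 + Q)
m(K) = 5/K
M(-123) - (5435 - m(-33)) = (-5 - 123)/(-124 - 123) - (5435 - 5/(-33)) = -128/(-247) - (5435 - 5*(-1)/33) = -1/247*(-128) - (5435 - 1*(-5/33)) = 128/247 - (5435 + 5/33) = 128/247 - 1*179360/33 = 128/247 - 179360/33 = -44297696/8151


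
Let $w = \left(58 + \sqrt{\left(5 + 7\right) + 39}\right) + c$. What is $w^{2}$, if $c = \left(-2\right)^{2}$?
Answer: $\left(62 + \sqrt{51}\right)^{2} \approx 4780.5$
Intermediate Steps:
$c = 4$
$w = 62 + \sqrt{51}$ ($w = \left(58 + \sqrt{\left(5 + 7\right) + 39}\right) + 4 = \left(58 + \sqrt{12 + 39}\right) + 4 = \left(58 + \sqrt{51}\right) + 4 = 62 + \sqrt{51} \approx 69.141$)
$w^{2} = \left(62 + \sqrt{51}\right)^{2}$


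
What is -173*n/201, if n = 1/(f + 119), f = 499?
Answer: -173/124218 ≈ -0.0013927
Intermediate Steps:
n = 1/618 (n = 1/(499 + 119) = 1/618 ≈ 0.0016181)
-173*n/201 = -173/(201/(1/618)) = -173/(201*618) = -173/124218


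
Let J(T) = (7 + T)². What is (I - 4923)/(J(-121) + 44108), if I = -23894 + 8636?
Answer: -20181/57104 ≈ -0.35341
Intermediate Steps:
I = -15258
(I - 4923)/(J(-121) + 44108) = (-15258 - 4923)/((7 - 121)² + 44108) = -20181/((-114)² + 44108) = -20181/(12996 + 44108) = -20181/57104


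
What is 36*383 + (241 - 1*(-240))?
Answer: 14269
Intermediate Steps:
36*383 + (241 - 1*(-240)) = 13788 + (241 + 240) = 13788 + 481 = 14269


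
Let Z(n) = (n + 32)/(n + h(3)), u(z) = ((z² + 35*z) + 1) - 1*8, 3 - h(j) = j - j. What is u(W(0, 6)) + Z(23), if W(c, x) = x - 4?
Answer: 1797/26 ≈ 69.115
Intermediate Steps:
W(c, x) = -4 + x
h(j) = 3 (h(j) = 3 - (j - j) = 3 - 1*0 = 3 + 0 = 3)
u(z) = -7 + z² + 35*z (u(z) = (1 + z² + 35*z) - 8 = -7 + z² + 35*z)
Z(n) = (32 + n)/(3 + n) (Z(n) = (n + 32)/(n + 3) = (32 + n)/(3 + n))
u(W(0, 6)) + Z(23) = (-7 + (-4 + 6)² + 35*(-4 + 6)) + (32 + 23)/(3 + 23) = (-7 + 2² + 35*2) + 55/26 = (-7 + 4 + 70) + (1/26)*55 = 67 + 55/26 = 1797/26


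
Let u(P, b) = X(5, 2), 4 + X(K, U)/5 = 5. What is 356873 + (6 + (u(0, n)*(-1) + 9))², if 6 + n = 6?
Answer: 356973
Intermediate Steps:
X(K, U) = 5 (X(K, U) = -20 + 5*5 = -20 + 25 = 5)
n = 0 (n = -6 + 6 = 0)
u(P, b) = 5
356873 + (6 + (u(0, n)*(-1) + 9))² = 356873 + (6 + (5*(-1) + 9))² = 356873 + (6 + (-5 + 9))² = 356873 + (6 + 4)² = 356873 + 10² = 356873 + 100 = 356973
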